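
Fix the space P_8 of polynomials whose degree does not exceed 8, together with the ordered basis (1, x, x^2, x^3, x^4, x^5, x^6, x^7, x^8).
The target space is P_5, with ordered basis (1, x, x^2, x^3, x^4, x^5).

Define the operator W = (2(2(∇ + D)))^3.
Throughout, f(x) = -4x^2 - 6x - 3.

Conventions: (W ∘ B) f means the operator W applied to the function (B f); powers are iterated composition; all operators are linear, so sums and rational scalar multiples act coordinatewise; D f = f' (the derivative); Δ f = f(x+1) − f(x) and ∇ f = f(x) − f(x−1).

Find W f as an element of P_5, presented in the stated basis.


g(x) = 0

∇ f = -8x - 2
D f = -8x - 6
(∇ + D) f = -16x - 8
(2(∇ + D)) f = -32x - 16
(2(2(∇ + D))) f = -64x - 32
∇ (2(2(∇ + D))) f = -64
D (2(2(∇ + D))) f = -64
(∇ + D) (2(2(∇ + D))) f = -128
(2(∇ + D)) (2(2(∇ + D))) f = -256
(2(2(∇ + D))) (2(2(∇ + D))) f = -512
∇ (2(2(∇ + D))) (2(2(∇ + D))) f = 0
D (2(2(∇ + D))) (2(2(∇ + D))) f = 0
(∇ + D) (2(2(∇ + D))) (2(2(∇ + D))) f = 0
(2(∇ + D)) (2(2(∇ + D))) (2(2(∇ + D))) f = 0
(2(2(∇ + D))) (2(2(∇ + D))) (2(2(∇ + D))) f = 0


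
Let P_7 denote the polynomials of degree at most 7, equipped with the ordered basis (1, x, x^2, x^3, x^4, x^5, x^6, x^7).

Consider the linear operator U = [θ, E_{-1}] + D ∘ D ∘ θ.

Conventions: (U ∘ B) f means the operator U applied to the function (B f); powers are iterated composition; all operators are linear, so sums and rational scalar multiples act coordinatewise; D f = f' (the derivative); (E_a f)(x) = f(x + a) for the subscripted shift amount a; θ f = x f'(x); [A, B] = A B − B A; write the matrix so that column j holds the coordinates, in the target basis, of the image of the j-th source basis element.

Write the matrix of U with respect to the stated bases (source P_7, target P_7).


the matrix is [[0, 1, 2, 3, -4, 5, -6, 7]; [0, 0, 2, 12, 12, -20, 30, -42]; [0, 0, 0, 3, 36, 30, -60, 105]; [0, 0, 0, 0, 4, 80, 60, -140]; [0, 0, 0, 0, 0, 5, 150, 105]; [0, 0, 0, 0, 0, 0, 6, 252]; [0, 0, 0, 0, 0, 0, 0, 7]; [0, 0, 0, 0, 0, 0, 0, 0]] (rows listed top to bottom)

image of 1: 0
image of x: 1
image of x^2: 2x + 2
image of x^3: 3x^2 + 12x + 3
image of x^4: 4x^3 + 36x^2 + 12x - 4
image of x^5: 5x^4 + 80x^3 + 30x^2 - 20x + 5
image of x^6: 6x^5 + 150x^4 + 60x^3 - 60x^2 + 30x - 6
image of x^7: 7x^6 + 252x^5 + 105x^4 - 140x^3 + 105x^2 - 42x + 7
each image's coordinates form column j of the matrix


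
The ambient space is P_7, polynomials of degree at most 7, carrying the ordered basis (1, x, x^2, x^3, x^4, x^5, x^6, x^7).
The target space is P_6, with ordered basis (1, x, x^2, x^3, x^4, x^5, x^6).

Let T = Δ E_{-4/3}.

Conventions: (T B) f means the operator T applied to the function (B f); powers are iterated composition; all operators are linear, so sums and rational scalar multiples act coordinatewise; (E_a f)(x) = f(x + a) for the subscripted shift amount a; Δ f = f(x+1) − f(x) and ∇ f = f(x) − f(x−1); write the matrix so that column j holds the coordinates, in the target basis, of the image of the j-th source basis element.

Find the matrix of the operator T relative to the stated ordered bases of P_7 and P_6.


the matrix is [[0, 1, -5/3, 7/3, -85/27, 341/81, -455/81, 5461/729]; [0, 0, 2, -5, 28/3, -425/27, 682/27, -3185/81]; [0, 0, 0, 3, -10, 70/3, -425/9, 2387/27]; [0, 0, 0, 0, 4, -50/3, 140/3, -2975/27]; [0, 0, 0, 0, 0, 5, -25, 245/3]; [0, 0, 0, 0, 0, 0, 6, -35]; [0, 0, 0, 0, 0, 0, 0, 7]] (rows listed top to bottom)

image of 1: 0
image of x: 1
image of x^2: 2x - 5/3
image of x^3: 3x^2 - 5x + 7/3
image of x^4: 4x^3 - 10x^2 + (28/3)x - 85/27
image of x^5: 5x^4 - (50/3)x^3 + (70/3)x^2 - (425/27)x + 341/81
image of x^6: 6x^5 - 25x^4 + (140/3)x^3 - (425/9)x^2 + (682/27)x - 455/81
image of x^7: 7x^6 - 35x^5 + (245/3)x^4 - (2975/27)x^3 + (2387/27)x^2 - (3185/81)x + 5461/729
each image's coordinates form column j of the matrix


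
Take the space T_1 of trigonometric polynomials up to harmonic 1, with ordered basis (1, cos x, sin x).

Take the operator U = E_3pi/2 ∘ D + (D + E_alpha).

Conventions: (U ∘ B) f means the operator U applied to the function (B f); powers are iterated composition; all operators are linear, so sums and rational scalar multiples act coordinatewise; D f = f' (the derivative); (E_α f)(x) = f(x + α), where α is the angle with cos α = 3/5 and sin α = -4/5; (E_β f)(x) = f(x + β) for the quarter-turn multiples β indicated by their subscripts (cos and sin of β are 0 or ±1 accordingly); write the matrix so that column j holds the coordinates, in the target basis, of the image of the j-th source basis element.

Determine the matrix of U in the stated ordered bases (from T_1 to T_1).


the matrix is [[1, 0, 0]; [0, 8/5, 1/5]; [0, -1/5, 8/5]] (rows listed top to bottom)

image of 1: 1
image of cos x: (8/5)cos x - (1/5)sin x
image of sin x: (1/5)cos x + (8/5)sin x
each image's coordinates form column j of the matrix


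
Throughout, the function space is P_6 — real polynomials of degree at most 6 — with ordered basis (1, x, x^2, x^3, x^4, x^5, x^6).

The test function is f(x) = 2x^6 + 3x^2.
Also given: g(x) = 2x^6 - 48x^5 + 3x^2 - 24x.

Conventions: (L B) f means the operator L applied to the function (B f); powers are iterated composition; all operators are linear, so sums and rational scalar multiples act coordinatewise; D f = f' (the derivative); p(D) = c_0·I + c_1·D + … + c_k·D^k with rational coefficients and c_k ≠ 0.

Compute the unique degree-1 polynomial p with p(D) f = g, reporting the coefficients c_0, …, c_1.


D^0 f = 2x^6 + 3x^2
D^1 f = 12x^5 + 6x
matching coefficients of g against c_0 f + c_1 Df + … from the top degree down determines the c_i
solution: c_0 = 1, c_1 = -4

c_0 = 1, c_1 = -4


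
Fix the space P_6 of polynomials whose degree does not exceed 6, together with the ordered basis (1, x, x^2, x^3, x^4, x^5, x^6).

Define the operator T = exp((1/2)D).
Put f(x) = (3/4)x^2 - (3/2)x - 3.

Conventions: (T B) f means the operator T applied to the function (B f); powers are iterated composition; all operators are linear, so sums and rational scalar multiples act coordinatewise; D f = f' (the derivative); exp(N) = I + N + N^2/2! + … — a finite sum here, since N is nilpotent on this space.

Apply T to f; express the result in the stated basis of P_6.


order-1 term: (3/4)x - 3/4
order-2 term: 3/16
the series for exp((1/2)D) f terminates at order 2
exp((1/2)D) f = (3/4)x^2 - (3/4)x - 57/16

the image equals g(x) = (3/4)x^2 - (3/4)x - 57/16


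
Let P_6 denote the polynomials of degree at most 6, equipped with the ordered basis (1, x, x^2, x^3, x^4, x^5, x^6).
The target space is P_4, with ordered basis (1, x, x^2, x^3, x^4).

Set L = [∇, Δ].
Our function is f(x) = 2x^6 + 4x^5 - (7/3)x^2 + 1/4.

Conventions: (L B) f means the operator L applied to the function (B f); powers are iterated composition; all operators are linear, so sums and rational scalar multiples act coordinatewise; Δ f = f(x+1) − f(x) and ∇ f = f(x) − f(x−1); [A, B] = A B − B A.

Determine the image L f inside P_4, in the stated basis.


Δ f = 12x^5 + 50x^4 + 80x^3 + 70x^2 + (82/3)x + 11/3
∇ Δ f = 60x^4 + 80x^3 + 60x^2 + 40x - 2/3
∇ f = 12x^5 - 10x^4 + 10x^2 - (38/3)x + 13/3
Δ ∇ f = 60x^4 + 80x^3 + 60x^2 + 40x - 2/3
[∇, Δ] f = 0

g(x) = 0


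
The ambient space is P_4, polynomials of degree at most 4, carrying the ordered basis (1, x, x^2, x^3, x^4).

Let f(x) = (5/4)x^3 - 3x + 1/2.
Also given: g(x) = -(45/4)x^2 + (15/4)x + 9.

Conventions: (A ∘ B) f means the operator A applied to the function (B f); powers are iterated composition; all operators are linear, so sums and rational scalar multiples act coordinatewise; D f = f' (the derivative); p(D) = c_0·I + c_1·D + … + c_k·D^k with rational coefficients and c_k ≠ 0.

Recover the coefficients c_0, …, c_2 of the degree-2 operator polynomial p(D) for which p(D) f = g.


D^0 f = (5/4)x^3 - 3x + 1/2
D^1 f = (15/4)x^2 - 3
D^2 f = (15/2)x
matching coefficients of g against c_0 f + c_1 Df + … from the top degree down determines the c_i
solution: c_0 = 0, c_1 = -3, c_2 = 1/2

c_0 = 0, c_1 = -3, c_2 = 1/2


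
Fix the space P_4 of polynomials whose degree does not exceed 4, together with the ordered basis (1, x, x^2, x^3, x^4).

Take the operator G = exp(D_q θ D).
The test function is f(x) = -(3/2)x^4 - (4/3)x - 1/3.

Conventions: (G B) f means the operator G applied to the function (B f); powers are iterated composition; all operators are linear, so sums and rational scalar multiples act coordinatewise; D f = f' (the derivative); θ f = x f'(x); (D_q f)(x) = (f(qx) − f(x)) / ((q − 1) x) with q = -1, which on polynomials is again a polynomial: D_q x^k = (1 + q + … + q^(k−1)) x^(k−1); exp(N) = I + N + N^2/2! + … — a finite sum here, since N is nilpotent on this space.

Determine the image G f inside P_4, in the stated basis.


g(x) = -(3/2)x^4 - 18x^2 - (4/3)x - 55/3

order-1 term: -18x^2
order-2 term: -18
the series for exp(D_q θ D) f terminates at order 2
exp(D_q θ D) f = -(3/2)x^4 - 18x^2 - (4/3)x - 55/3


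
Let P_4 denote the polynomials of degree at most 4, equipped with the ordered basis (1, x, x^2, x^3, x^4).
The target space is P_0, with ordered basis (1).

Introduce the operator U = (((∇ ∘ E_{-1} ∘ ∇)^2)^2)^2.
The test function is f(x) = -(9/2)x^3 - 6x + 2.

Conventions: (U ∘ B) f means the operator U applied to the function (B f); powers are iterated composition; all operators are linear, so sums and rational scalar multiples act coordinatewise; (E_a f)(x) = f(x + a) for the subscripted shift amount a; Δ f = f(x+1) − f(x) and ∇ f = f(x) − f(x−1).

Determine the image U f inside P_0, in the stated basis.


∇ f = -(27/2)x^2 + (27/2)x - 21/2
E_{-1} ∇ f = -(27/2)x^2 + (81/2)x - 75/2
∇ E_{-1} ∇ f = -27x + 54
∇ (∇ ∘ E_{-1} ∘ ∇) f = -27
E_{-1} ∇ (∇ ∘ E_{-1} ∘ ∇) f = -27
∇ E_{-1} ∇ (∇ ∘ E_{-1} ∘ ∇) f = 0
∇ (∇ ∘ E_{-1} ∘ ∇)^2 f = 0
E_{-1} ∇ (∇ ∘ E_{-1} ∘ ∇)^2 f = 0
∇ E_{-1} ∇ (∇ ∘ E_{-1} ∘ ∇)^2 f = 0
∇ (∇ ∘ E_{-1} ∘ ∇) (∇ ∘ E_{-1} ∘ ∇)^2 f = 0
E_{-1} ∇ (∇ ∘ E_{-1} ∘ ∇) (∇ ∘ E_{-1} ∘ ∇)^2 f = 0
∇ E_{-1} ∇ (∇ ∘ E_{-1} ∘ ∇) (∇ ∘ E_{-1} ∘ ∇)^2 f = 0
∇ ((∇ ∘ E_{-1} ∘ ∇)^2)^2 f = 0
E_{-1} ∇ ((∇ ∘ E_{-1} ∘ ∇)^2)^2 f = 0
∇ E_{-1} ∇ ((∇ ∘ E_{-1} ∘ ∇)^2)^2 f = 0
∇ (∇ ∘ E_{-1} ∘ ∇) ((∇ ∘ E_{-1} ∘ ∇)^2)^2 f = 0
E_{-1} ∇ (∇ ∘ E_{-1} ∘ ∇) ((∇ ∘ E_{-1} ∘ ∇)^2)^2 f = 0
∇ E_{-1} ∇ (∇ ∘ E_{-1} ∘ ∇) ((∇ ∘ E_{-1} ∘ ∇)^2)^2 f = 0
∇ (∇ ∘ E_{-1} ∘ ∇)^2 ((∇ ∘ E_{-1} ∘ ∇)^2)^2 f = 0
E_{-1} ∇ (∇ ∘ E_{-1} ∘ ∇)^2 ((∇ ∘ E_{-1} ∘ ∇)^2)^2 f = 0
∇ E_{-1} ∇ (∇ ∘ E_{-1} ∘ ∇)^2 ((∇ ∘ E_{-1} ∘ ∇)^2)^2 f = 0
∇ (∇ ∘ E_{-1} ∘ ∇) (∇ ∘ E_{-1} ∘ ∇)^2 ((∇ ∘ E_{-1} ∘ ∇)^2)^2 f = 0
E_{-1} ∇ (∇ ∘ E_{-1} ∘ ∇) (∇ ∘ E_{-1} ∘ ∇)^2 ((∇ ∘ E_{-1} ∘ ∇)^2)^2 f = 0
∇ E_{-1} ∇ (∇ ∘ E_{-1} ∘ ∇) (∇ ∘ E_{-1} ∘ ∇)^2 ((∇ ∘ E_{-1} ∘ ∇)^2)^2 f = 0

the result is g(x) = 0


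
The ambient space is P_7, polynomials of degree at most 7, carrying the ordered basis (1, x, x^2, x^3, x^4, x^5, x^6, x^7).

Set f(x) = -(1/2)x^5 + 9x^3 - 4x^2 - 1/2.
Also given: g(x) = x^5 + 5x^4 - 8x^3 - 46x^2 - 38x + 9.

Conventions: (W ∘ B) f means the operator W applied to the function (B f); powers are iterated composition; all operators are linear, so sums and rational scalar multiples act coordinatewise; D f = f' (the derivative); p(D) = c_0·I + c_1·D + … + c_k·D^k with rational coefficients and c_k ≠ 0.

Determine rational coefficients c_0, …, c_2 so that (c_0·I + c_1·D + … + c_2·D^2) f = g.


p(D) = -2·I − 2·D − D^2, i.e. c_0 = -2, c_1 = -2, c_2 = -1

D^0 f = -(1/2)x^5 + 9x^3 - 4x^2 - 1/2
D^1 f = -(5/2)x^4 + 27x^2 - 8x
D^2 f = -10x^3 + 54x - 8
matching coefficients of g against c_0 f + c_1 Df + … from the top degree down determines the c_i
solution: c_0 = -2, c_1 = -2, c_2 = -1


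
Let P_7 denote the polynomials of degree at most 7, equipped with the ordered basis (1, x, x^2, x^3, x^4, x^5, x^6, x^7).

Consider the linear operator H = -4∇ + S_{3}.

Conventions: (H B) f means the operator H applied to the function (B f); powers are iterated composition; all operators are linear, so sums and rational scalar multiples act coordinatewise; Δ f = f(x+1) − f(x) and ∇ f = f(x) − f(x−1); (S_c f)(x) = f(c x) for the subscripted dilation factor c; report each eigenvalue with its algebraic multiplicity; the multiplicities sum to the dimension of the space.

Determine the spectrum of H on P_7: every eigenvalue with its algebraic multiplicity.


λ = 1 (multiplicity 1), λ = 3 (multiplicity 1), λ = 9 (multiplicity 1), λ = 27 (multiplicity 1), λ = 81 (multiplicity 1), λ = 243 (multiplicity 1), λ = 729 (multiplicity 1), λ = 2187 (multiplicity 1)

image of 1: 1
image of x: 3x - 4
image of x^2: 9x^2 - 8x + 4
image of x^3: 27x^3 - 12x^2 + 12x - 4
image of x^4: 81x^4 - 16x^3 + 24x^2 - 16x + 4
image of x^5: 243x^5 - 20x^4 + 40x^3 - 40x^2 + 20x - 4
image of x^6: 729x^6 - 24x^5 + 60x^4 - 80x^3 + 60x^2 - 24x + 4
image of x^7: 2187x^7 - 28x^6 + 84x^5 - 140x^4 + 140x^3 - 84x^2 + 28x - 4
the matrix is upper triangular; its diagonal is (1, 3, 9, 27, 81, 243, 729, 2187)
for a triangular matrix the eigenvalues are the diagonal entries, with algebraic multiplicity their repetition count


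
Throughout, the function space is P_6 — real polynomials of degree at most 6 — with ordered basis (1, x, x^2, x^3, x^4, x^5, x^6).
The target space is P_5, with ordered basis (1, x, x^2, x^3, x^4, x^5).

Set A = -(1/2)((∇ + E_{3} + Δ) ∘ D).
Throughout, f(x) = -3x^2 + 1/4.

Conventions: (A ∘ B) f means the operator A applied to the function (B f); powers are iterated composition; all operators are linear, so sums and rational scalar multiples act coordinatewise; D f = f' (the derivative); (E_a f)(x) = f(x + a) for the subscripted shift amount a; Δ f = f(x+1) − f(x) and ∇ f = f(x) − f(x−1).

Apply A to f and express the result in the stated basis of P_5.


the result is g(x) = 3x + 15

D f = -6x
∇ D f = -6
E_{3} D f = -6x - 18
Δ D f = -6
(∇ + E_{3} + Δ) D f = -6x - 30
(-(1/2)((∇ + E_{3} + Δ) ∘ D)) f = 3x + 15


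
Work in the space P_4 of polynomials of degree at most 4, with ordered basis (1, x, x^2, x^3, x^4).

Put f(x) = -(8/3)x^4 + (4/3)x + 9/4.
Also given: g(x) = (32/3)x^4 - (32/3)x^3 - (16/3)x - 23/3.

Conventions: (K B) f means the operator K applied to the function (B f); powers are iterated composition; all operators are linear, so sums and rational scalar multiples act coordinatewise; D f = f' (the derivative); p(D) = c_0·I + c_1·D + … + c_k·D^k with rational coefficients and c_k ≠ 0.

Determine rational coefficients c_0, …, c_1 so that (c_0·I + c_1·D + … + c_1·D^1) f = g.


c_0 = -4, c_1 = 1

D^0 f = -(8/3)x^4 + (4/3)x + 9/4
D^1 f = -(32/3)x^3 + 4/3
matching coefficients of g against c_0 f + c_1 Df + … from the top degree down determines the c_i
solution: c_0 = -4, c_1 = 1


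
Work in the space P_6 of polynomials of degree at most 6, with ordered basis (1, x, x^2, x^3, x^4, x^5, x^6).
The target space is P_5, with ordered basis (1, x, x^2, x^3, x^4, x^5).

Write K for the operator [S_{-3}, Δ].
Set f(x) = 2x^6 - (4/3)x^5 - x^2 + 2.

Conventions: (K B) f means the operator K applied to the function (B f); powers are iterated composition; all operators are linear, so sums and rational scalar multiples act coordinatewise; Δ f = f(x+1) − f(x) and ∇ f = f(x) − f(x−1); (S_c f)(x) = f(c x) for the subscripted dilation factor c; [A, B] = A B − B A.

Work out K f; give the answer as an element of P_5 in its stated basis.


g(x) = -11664x^5 - 21600x^4 - 33120x^3 - 24960x^2 - 10360x - 5320/3

Δ f = 12x^5 + (70/3)x^4 + (80/3)x^3 + (50/3)x^2 + (10/3)x - 1/3
S_{-3} Δ f = -2916x^5 + 1890x^4 - 720x^3 + 150x^2 - 10x - 1/3
S_{-3} f = 1458x^6 + 324x^5 - 9x^2 + 2
Δ S_{-3} f = 8748x^5 + 23490x^4 + 32400x^3 + 25110x^2 + 10350x + 1773
[S_{-3}, Δ] f = -11664x^5 - 21600x^4 - 33120x^3 - 24960x^2 - 10360x - 5320/3


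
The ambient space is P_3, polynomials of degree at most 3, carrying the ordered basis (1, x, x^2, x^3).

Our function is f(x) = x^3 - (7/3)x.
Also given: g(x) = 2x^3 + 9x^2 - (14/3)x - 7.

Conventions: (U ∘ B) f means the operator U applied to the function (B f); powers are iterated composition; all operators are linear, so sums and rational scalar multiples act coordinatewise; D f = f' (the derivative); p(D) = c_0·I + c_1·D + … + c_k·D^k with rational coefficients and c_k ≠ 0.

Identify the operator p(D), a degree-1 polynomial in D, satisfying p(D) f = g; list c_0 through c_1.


D^0 f = x^3 - (7/3)x
D^1 f = 3x^2 - 7/3
matching coefficients of g against c_0 f + c_1 Df + … from the top degree down determines the c_i
solution: c_0 = 2, c_1 = 3

p(D) = 2·I + 3·D, i.e. c_0 = 2, c_1 = 3


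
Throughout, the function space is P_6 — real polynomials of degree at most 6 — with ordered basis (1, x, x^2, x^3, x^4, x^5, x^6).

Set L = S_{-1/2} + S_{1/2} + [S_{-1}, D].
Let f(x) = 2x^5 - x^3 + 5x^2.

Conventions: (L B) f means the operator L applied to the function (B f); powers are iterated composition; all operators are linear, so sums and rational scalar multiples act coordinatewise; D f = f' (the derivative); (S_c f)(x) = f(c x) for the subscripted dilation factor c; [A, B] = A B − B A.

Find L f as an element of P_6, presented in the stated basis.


S_{-1/2} f = -(1/16)x^5 + (1/8)x^3 + (5/4)x^2
S_{1/2} f = (1/16)x^5 - (1/8)x^3 + (5/4)x^2
D f = 10x^4 - 3x^2 + 10x
S_{-1} D f = 10x^4 - 3x^2 - 10x
S_{-1} f = -2x^5 + x^3 + 5x^2
D S_{-1} f = -10x^4 + 3x^2 + 10x
[S_{-1}, D] f = 20x^4 - 6x^2 - 20x
(S_{-1/2} + S_{1/2} + [S_{-1}, D]) f = 20x^4 - (7/2)x^2 - 20x

g(x) = 20x^4 - (7/2)x^2 - 20x


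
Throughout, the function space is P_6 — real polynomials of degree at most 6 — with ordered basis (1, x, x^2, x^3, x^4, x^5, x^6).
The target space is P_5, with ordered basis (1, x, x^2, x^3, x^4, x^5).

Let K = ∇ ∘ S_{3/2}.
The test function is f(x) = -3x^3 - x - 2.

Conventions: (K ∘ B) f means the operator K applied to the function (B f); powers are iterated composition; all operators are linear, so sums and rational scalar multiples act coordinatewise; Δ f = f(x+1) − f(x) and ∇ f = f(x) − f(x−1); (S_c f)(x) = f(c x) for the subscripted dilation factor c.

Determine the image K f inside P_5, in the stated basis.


S_{3/2} f = -(81/8)x^3 - (3/2)x - 2
∇ S_{3/2} f = -(243/8)x^2 + (243/8)x - 93/8

g(x) = -(243/8)x^2 + (243/8)x - 93/8


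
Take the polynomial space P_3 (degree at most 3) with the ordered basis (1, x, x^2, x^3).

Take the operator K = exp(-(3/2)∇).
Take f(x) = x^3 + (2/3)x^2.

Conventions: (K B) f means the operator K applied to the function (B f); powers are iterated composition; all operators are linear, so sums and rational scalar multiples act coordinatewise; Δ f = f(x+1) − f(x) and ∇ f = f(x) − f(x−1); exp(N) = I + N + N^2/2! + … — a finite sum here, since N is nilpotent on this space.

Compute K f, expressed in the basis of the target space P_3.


the image equals g(x) = x^3 - (23/6)x^2 + (37/4)x - 73/8

order-1 term: -(9/2)x^2 + (5/2)x - 1/2
order-2 term: (27/4)x - 21/4
order-3 term: -27/8
the series for exp(-(3/2)∇) f terminates at order 3
exp(-(3/2)∇) f = x^3 - (23/6)x^2 + (37/4)x - 73/8


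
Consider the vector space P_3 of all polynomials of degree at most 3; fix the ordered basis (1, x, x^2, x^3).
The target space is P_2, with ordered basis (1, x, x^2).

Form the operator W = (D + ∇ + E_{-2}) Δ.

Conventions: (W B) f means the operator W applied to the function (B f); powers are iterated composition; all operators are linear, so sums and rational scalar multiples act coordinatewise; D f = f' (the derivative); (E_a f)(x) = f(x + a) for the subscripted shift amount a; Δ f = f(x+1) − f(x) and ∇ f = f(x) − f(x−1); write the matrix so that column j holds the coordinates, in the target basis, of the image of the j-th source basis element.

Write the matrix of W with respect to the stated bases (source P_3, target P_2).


the matrix is [[0, 1, 1, 10]; [0, 0, 2, 3]; [0, 0, 0, 3]] (rows listed top to bottom)

image of 1: 0
image of x: 1
image of x^2: 2x + 1
image of x^3: 3x^2 + 3x + 10
each image's coordinates form column j of the matrix


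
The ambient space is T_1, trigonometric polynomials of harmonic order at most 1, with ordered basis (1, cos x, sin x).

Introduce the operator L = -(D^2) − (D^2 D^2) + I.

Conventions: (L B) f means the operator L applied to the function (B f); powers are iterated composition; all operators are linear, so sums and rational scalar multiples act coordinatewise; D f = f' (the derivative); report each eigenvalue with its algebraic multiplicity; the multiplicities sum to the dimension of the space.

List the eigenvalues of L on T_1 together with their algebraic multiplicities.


image of 1: 1
image of cos x: cos x
image of sin x: sin x
the matrix is diagonal; its diagonal is (1, 1, 1)
for a triangular matrix the eigenvalues are the diagonal entries, with algebraic multiplicity their repetition count

λ = 1 (multiplicity 3)


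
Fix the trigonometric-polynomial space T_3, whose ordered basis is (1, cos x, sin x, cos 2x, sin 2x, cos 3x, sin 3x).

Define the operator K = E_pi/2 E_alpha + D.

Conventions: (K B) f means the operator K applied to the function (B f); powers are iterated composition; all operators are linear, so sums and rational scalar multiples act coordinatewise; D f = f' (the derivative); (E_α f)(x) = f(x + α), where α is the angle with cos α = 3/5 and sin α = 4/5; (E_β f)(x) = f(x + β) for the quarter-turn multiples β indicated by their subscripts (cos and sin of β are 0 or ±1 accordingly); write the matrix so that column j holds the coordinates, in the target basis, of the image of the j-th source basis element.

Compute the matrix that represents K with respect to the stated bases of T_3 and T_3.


image of 1: 1
image of cos x: -(4/5)cos x - (8/5)sin x
image of sin x: (8/5)cos x - (4/5)sin x
image of cos 2x: (7/25)cos 2x - (26/25)sin 2x
image of sin 2x: (26/25)cos 2x + (7/25)sin 2x
image of cos 3x: (44/125)cos 3x - (492/125)sin 3x
image of sin 3x: (492/125)cos 3x + (44/125)sin 3x
each image's coordinates form column j of the matrix

the matrix is [[1, 0, 0, 0, 0, 0, 0]; [0, -4/5, 8/5, 0, 0, 0, 0]; [0, -8/5, -4/5, 0, 0, 0, 0]; [0, 0, 0, 7/25, 26/25, 0, 0]; [0, 0, 0, -26/25, 7/25, 0, 0]; [0, 0, 0, 0, 0, 44/125, 492/125]; [0, 0, 0, 0, 0, -492/125, 44/125]] (rows listed top to bottom)


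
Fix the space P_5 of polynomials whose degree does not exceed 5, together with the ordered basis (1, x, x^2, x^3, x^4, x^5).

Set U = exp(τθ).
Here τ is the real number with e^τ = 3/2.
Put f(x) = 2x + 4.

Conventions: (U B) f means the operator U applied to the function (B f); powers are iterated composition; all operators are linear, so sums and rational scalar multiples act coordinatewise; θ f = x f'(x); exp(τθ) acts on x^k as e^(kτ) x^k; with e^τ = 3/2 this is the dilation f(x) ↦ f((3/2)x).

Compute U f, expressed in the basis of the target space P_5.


exp(τθ) x^k = e^(kτ) x^k; with e^τ = 3/2 this sends x^k to (3/2)^k x^k
x ↦ 3/2 x
applying this coordinatewise to f: exp(τθ) f = 3x + 4

g(x) = 3x + 4


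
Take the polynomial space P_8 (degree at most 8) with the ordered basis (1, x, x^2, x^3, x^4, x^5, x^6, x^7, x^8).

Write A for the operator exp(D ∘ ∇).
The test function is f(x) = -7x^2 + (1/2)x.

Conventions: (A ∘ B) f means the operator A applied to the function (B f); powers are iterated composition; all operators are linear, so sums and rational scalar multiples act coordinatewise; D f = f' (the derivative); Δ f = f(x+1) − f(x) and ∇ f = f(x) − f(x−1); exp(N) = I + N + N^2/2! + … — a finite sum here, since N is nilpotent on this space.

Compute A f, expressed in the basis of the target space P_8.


order-1 term: -14
the series for exp(D ∘ ∇) f terminates at order 1
exp(D ∘ ∇) f = -7x^2 + (1/2)x - 14

g(x) = -7x^2 + (1/2)x - 14


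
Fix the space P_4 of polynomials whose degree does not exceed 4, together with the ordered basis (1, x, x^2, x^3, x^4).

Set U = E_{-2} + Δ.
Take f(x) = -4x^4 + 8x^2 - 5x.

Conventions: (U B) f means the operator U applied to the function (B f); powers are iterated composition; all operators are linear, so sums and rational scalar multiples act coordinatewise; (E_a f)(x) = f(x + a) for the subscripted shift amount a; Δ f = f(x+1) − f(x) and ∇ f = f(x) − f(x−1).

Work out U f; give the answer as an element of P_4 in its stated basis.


the image equals g(x) = -4x^4 + 16x^3 - 112x^2 + 91x - 23

E_{-2} f = -4x^4 + 32x^3 - 88x^2 + 91x - 22
Δ f = -16x^3 - 24x^2 - 1
(E_{-2} + Δ) f = -4x^4 + 16x^3 - 112x^2 + 91x - 23


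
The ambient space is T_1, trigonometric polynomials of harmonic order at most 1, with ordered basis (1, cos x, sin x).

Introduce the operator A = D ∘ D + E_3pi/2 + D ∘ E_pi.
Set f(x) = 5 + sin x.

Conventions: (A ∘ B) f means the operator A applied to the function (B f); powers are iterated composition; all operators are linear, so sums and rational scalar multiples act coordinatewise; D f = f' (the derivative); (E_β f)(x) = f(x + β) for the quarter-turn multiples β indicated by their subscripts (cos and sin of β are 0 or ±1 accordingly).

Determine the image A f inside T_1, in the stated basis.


D f = cos x
D D f = -sin x
E_3pi/2 f = 5 - cos x
E_pi f = 5 - sin x
D E_pi f = -cos x
(D ∘ D + E_3pi/2 + D ∘ E_pi) f = 5 - 2cos x - sin x

g(x) = 5 - 2cos x - sin x


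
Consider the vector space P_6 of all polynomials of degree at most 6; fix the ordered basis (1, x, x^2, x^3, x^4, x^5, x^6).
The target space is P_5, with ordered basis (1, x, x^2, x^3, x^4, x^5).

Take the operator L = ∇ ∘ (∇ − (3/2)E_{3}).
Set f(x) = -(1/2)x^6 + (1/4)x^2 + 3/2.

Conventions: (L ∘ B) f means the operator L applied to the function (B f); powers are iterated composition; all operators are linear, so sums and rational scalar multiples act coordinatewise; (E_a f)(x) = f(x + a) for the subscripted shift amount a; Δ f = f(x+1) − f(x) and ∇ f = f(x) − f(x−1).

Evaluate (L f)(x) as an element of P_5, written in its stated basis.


the image equals g(x) = (9/2)x^5 + (165/4)x^4 + 345x^3 + (2505/4)x^2 + (4155/4)x + 3731/8

∇ f = -3x^5 + (15/2)x^4 - 10x^3 + (15/2)x^2 - (5/2)x + 1/4
E_{3} f = -(1/2)x^6 - 9x^5 - (135/2)x^4 - 270x^3 - (2429/4)x^2 - (1455/2)x - 1443/4
(-(3/2)E_{3}) f = (3/4)x^6 + (27/2)x^5 + (405/4)x^4 + 405x^3 + (7287/8)x^2 + (4365/4)x + 4329/8
(∇ − (3/2)E_{3}) f = (3/4)x^6 + (21/2)x^5 + (435/4)x^4 + 395x^3 + (7347/8)x^2 + (4355/4)x + 4331/8
∇ (∇ − (3/2)E_{3}) f = (9/2)x^5 + (165/4)x^4 + 345x^3 + (2505/4)x^2 + (4155/4)x + 3731/8


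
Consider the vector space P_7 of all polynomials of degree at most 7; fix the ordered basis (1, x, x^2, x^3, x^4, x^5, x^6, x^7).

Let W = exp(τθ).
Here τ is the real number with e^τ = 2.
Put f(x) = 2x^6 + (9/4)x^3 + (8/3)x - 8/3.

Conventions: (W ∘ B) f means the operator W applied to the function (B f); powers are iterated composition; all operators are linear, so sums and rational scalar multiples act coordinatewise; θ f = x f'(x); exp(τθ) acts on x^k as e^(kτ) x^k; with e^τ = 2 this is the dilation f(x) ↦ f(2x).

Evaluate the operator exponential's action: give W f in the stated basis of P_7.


exp(τθ) x^k = e^(kτ) x^k; with e^τ = 2 this sends x^k to 2^k x^k
x ↦ 2 x
x^3 ↦ 8 x^3
x^6 ↦ 64 x^6
applying this coordinatewise to f: exp(τθ) f = 128x^6 + 18x^3 + (16/3)x - 8/3

the result is g(x) = 128x^6 + 18x^3 + (16/3)x - 8/3


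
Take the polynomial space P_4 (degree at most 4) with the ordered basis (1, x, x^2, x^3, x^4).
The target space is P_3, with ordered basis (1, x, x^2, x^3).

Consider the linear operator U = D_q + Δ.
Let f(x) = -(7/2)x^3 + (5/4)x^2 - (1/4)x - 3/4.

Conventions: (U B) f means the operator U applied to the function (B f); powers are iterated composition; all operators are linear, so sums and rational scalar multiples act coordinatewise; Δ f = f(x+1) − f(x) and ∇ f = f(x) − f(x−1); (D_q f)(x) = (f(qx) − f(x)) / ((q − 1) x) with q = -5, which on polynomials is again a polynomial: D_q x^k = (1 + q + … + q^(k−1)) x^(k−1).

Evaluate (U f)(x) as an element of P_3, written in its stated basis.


D_q f = -(147/2)x^2 - 5x - 1/4
Δ f = -(21/2)x^2 - 8x - 5/2
(D_q + Δ) f = -84x^2 - 13x - 11/4

the image equals g(x) = -84x^2 - 13x - 11/4


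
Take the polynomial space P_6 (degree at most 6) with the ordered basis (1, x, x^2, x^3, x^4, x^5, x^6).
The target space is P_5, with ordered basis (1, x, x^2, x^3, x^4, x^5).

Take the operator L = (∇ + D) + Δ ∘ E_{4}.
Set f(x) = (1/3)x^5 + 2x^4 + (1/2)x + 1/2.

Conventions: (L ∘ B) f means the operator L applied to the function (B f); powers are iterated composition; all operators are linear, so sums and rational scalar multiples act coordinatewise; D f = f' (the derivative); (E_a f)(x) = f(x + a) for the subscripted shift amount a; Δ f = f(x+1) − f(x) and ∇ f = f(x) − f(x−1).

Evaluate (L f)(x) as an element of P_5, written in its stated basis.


∇ f = (5/3)x^4 + (14/3)x^3 - (26/3)x^2 + (19/3)x - 7/6
D f = (5/3)x^4 + 8x^3 + 1/2
(∇ + D) f = (10/3)x^4 + (38/3)x^3 - (26/3)x^2 + (19/3)x - 2/3
E_{4} f = (1/3)x^5 + (26/3)x^4 + (256/3)x^3 + (1216/3)x^2 + (5635/6)x + 5135/6
Δ E_{4} f = (5/3)x^4 + 38x^3 + (934/3)x^2 + 1103x + 8633/6
((∇ + D) + Δ ∘ E_{4}) f = 5x^4 + (152/3)x^3 + (908/3)x^2 + (3328/3)x + 8629/6

g(x) = 5x^4 + (152/3)x^3 + (908/3)x^2 + (3328/3)x + 8629/6


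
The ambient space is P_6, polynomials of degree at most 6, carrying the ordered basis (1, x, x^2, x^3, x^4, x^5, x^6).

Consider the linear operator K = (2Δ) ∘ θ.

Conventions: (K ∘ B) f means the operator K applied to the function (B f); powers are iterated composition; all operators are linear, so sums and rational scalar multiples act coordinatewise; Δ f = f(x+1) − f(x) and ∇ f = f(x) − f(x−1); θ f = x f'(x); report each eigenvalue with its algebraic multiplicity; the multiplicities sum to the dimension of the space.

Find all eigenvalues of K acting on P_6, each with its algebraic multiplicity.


image of 1: 0
image of x: 2
image of x^2: 8x + 4
image of x^3: 18x^2 + 18x + 6
image of x^4: 32x^3 + 48x^2 + 32x + 8
image of x^5: 50x^4 + 100x^3 + 100x^2 + 50x + 10
image of x^6: 72x^5 + 180x^4 + 240x^3 + 180x^2 + 72x + 12
the matrix is upper triangular; its diagonal is (0, 0, 0, 0, 0, 0, 0)
for a triangular matrix the eigenvalues are the diagonal entries, with algebraic multiplicity their repetition count

λ = 0 (multiplicity 7)


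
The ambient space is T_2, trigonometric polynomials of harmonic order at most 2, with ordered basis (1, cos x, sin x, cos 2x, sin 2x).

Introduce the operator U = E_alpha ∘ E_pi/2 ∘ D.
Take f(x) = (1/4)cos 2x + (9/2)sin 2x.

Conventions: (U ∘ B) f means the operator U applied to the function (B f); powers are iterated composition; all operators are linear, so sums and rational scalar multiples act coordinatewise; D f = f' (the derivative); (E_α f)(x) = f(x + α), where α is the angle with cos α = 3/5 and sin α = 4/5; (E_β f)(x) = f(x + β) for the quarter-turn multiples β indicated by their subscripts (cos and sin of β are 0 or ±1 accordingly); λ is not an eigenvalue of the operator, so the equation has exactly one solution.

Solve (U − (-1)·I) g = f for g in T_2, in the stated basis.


write g with unknown coordinates in the stated basis and equate coefficients in (U − (-1)·I) g = f
solving from the highest basis element down gives g = -(179/884)cos 2x + (332/221)sin 2x
check: U g = (100/221)cos 2x + (1325/442)sin 2x
so U g − (-1)·g = (1/4)cos 2x + (9/2)sin 2x = f ✓

the image equals g(x) = -(179/884)cos 2x + (332/221)sin 2x


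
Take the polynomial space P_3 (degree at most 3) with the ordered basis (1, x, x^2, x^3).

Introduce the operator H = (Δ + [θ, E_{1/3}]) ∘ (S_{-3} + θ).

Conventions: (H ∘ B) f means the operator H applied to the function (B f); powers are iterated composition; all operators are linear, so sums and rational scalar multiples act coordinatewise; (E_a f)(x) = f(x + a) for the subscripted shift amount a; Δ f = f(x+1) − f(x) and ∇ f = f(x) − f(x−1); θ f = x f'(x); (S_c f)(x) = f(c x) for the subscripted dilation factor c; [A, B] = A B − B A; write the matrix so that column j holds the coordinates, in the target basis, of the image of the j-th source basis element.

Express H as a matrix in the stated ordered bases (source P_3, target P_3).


image of 1: 0
image of x: -4/3
image of x^2: (44/3)x + 77/9
image of x^3: -48x^2 - 56x - 64/3
each image's coordinates form column j of the matrix

the matrix is [[0, -4/3, 77/9, -64/3]; [0, 0, 44/3, -56]; [0, 0, 0, -48]; [0, 0, 0, 0]] (rows listed top to bottom)


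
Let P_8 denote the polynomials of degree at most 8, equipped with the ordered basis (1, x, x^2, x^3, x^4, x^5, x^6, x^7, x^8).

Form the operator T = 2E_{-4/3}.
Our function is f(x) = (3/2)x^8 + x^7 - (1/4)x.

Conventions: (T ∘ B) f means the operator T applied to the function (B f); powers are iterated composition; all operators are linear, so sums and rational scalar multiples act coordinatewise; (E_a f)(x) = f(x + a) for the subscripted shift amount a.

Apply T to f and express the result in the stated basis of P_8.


the result is g(x) = 3x^8 - 30x^7 + (392/3)x^6 - (2912/9)x^5 + (4480/9)x^4 - (39424/81)x^3 + (71680/243)x^2 - (16465/162)x + 34226/2187

E_{-4/3} f = (3/2)x^8 - 15x^7 + (196/3)x^6 - (1456/9)x^5 + (2240/9)x^4 - (19712/81)x^3 + (35840/243)x^2 - (16465/324)x + 17113/2187
(2E_{-4/3}) f = 3x^8 - 30x^7 + (392/3)x^6 - (2912/9)x^5 + (4480/9)x^4 - (39424/81)x^3 + (71680/243)x^2 - (16465/162)x + 34226/2187


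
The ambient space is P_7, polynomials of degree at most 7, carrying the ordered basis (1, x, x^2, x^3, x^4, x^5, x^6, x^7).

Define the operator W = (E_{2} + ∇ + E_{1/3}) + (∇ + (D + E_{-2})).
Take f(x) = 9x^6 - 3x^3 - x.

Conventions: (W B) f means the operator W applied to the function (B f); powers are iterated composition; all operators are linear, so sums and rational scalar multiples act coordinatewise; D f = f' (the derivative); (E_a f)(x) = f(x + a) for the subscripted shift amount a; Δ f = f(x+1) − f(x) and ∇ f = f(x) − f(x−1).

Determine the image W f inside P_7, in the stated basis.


the image equals g(x) = 27x^6 + 180x^5 + 825x^4 + (1073/3)x^3 + (12065/3)x^2 + (452/9)x + 91090/81

E_{2} f = 9x^6 + 108x^5 + 540x^4 + 1437x^3 + 2142x^2 + 1691x + 550
∇ f = 54x^5 - 135x^4 + 180x^3 - 144x^2 + 63x - 13
E_{1/3} f = 9x^6 + 18x^5 + 15x^4 + (11/3)x^3 - (4/3)x^2 - (16/9)x - 35/81
(E_{2} + ∇ + E_{1/3}) f = 18x^6 + 180x^5 + 420x^4 + (4862/3)x^3 + (5990/3)x^2 + (15770/9)x + 43462/81
∇ f = 54x^5 - 135x^4 + 180x^3 - 144x^2 + 63x - 13
D f = 54x^5 - 9x^2 - 1
E_{-2} f = 9x^6 - 108x^5 + 540x^4 - 1443x^3 + 2178x^2 - 1765x + 602
(D + E_{-2}) f = 9x^6 - 54x^5 + 540x^4 - 1443x^3 + 2169x^2 - 1765x + 601
(∇ + (D + E_{-2})) f = 9x^6 + 405x^4 - 1263x^3 + 2025x^2 - 1702x + 588
((E_{2} + ∇ + E_{1/3}) + (∇ + (D + E_{-2}))) f = 27x^6 + 180x^5 + 825x^4 + (1073/3)x^3 + (12065/3)x^2 + (452/9)x + 91090/81


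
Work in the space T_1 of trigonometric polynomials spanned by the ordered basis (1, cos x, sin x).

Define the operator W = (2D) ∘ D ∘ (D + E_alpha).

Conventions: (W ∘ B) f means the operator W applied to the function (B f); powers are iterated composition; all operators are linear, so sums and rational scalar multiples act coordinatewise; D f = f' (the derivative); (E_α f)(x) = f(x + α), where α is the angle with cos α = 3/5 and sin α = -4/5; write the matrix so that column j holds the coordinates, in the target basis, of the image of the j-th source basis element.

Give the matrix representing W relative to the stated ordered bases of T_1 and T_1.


the matrix is [[0, 0, 0]; [0, -6/5, -2/5]; [0, 2/5, -6/5]] (rows listed top to bottom)

image of 1: 0
image of cos x: -(6/5)cos x + (2/5)sin x
image of sin x: -(2/5)cos x - (6/5)sin x
each image's coordinates form column j of the matrix


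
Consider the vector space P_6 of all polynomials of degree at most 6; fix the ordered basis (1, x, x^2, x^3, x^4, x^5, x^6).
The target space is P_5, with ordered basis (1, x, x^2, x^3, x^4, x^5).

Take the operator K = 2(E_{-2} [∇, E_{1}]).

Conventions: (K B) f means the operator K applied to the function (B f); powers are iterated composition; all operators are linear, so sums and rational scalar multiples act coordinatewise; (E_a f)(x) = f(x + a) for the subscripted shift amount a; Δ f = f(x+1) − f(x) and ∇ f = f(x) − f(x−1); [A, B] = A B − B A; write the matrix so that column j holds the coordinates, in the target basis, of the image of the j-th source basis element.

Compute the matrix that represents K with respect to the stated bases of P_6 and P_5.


the matrix is [[0, 0, 0, 0, 0, 0, 0]; [0, 0, 0, 0, 0, 0, 0]; [0, 0, 0, 0, 0, 0, 0]; [0, 0, 0, 0, 0, 0, 0]; [0, 0, 0, 0, 0, 0, 0]; [0, 0, 0, 0, 0, 0, 0]] (rows listed top to bottom)

image of 1: 0
image of x: 0
image of x^2: 0
image of x^3: 0
image of x^4: 0
image of x^5: 0
image of x^6: 0
each image's coordinates form column j of the matrix


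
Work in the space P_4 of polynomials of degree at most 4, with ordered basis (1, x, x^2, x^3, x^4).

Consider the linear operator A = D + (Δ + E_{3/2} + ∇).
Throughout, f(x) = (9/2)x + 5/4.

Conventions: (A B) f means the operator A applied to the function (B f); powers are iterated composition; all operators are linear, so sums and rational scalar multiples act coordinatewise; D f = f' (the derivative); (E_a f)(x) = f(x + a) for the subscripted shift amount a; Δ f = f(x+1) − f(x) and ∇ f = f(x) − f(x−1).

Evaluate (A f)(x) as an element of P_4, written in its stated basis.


g(x) = (9/2)x + 43/2

D f = 9/2
Δ f = 9/2
E_{3/2} f = (9/2)x + 8
∇ f = 9/2
(Δ + E_{3/2} + ∇) f = (9/2)x + 17
(D + (Δ + E_{3/2} + ∇)) f = (9/2)x + 43/2


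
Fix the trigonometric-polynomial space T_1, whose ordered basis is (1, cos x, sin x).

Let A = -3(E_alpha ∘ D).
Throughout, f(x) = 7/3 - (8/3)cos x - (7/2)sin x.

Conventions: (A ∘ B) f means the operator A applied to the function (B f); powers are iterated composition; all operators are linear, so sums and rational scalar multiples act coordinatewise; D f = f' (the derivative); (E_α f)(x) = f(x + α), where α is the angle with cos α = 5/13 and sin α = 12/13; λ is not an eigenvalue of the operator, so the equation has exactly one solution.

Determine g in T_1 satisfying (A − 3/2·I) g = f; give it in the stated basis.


g(x) = -14/9 - (386/153)cos x - (71/153)sin x

write g with unknown coordinates in the stated basis and equate coefficients in (A − 3/2·I) g = f
solving from the highest basis element down gives g = -14/9 - (386/153)cos x - (71/153)sin x
check: A g = -(329/51)cos x - (214/51)sin x
so A g − 3/2·g = 7/3 - (8/3)cos x - (7/2)sin x = f ✓


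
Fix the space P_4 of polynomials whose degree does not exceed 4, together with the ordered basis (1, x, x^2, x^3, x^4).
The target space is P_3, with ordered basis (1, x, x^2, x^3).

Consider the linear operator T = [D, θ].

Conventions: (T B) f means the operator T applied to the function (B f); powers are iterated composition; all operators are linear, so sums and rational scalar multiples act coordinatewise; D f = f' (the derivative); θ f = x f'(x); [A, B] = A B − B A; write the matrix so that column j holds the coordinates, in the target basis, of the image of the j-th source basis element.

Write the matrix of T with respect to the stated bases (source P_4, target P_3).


image of 1: 0
image of x: 1
image of x^2: 2x
image of x^3: 3x^2
image of x^4: 4x^3
each image's coordinates form column j of the matrix

the matrix is [[0, 1, 0, 0, 0]; [0, 0, 2, 0, 0]; [0, 0, 0, 3, 0]; [0, 0, 0, 0, 4]] (rows listed top to bottom)


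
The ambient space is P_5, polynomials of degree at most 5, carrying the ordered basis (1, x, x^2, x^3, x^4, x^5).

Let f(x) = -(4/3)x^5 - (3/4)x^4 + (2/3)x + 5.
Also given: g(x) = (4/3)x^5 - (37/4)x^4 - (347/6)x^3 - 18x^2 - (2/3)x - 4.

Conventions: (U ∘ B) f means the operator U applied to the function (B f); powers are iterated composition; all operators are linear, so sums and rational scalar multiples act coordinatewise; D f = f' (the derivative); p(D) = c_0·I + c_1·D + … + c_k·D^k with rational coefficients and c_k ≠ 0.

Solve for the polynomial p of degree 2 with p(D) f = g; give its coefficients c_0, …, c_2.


D^0 f = -(4/3)x^5 - (3/4)x^4 + (2/3)x + 5
D^1 f = -(20/3)x^4 - 3x^3 + 2/3
D^2 f = -(80/3)x^3 - 9x^2
matching coefficients of g against c_0 f + c_1 Df + … from the top degree down determines the c_i
solution: c_0 = -1, c_1 = 3/2, c_2 = 2

c_0 = -1, c_1 = 3/2, c_2 = 2
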